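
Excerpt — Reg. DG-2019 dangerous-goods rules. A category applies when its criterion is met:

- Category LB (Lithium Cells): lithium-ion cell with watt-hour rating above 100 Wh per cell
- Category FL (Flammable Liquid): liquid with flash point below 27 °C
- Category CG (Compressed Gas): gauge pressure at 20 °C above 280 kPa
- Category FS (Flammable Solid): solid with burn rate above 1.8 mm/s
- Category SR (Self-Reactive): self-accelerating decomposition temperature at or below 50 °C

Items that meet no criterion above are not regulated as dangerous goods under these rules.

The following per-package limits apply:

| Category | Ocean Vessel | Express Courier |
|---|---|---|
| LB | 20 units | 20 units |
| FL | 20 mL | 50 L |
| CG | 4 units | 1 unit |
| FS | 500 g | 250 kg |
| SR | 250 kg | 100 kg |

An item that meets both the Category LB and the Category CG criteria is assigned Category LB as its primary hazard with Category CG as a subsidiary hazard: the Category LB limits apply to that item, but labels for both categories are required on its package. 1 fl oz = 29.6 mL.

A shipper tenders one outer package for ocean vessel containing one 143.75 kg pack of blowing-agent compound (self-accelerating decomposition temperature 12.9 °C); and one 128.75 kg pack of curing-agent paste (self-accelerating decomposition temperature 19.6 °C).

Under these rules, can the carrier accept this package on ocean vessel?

No

With self-accelerating decomposition temperature 12.9 °C (≤ 50 °C), the blowing-agent compound falls in Category SR.
With self-accelerating decomposition temperature 19.6 °C (≤ 50 °C), the curing-agent paste falls in Category SR.
Category SR net quantity: 143.75 kg + 128.75 kg = 272.5 kg.
That exceeds the Category SR ocean vessel limit of 250 kg.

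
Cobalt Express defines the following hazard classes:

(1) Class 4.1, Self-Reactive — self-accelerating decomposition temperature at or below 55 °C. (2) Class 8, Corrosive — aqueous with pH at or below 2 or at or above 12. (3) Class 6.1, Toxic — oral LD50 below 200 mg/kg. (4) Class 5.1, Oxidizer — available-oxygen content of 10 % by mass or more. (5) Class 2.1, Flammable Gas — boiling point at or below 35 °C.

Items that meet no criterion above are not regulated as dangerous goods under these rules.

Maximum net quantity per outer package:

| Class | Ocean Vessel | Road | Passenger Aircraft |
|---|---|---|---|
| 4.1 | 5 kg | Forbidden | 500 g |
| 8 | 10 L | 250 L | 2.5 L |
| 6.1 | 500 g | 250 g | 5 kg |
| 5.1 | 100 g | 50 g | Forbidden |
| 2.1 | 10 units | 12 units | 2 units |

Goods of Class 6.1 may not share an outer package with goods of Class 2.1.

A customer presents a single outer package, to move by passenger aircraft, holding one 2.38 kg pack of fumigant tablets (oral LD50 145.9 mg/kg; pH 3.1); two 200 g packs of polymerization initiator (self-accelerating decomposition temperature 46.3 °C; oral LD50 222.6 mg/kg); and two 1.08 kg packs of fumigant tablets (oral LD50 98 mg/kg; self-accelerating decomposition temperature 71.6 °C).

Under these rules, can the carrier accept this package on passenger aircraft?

Fumigant tablets: oral LD50 145.9 mg/kg < 200 mg/kg → Class 6.1 (Toxic).
The polymerization initiator has self-accelerating decomposition temperature 46.3 °C, which is ≤ 55 °C, so it is Class 4.1 (Self-Reactive).
Fumigant tablets: oral LD50 98 mg/kg < 200 mg/kg → Class 6.1 (Toxic).
Total Class 6.1: 2.38 kg + (two 1.08 kg packs = 2.16 kg) = 4.54 kg.
That is within the Class 6.1 passenger aircraft limit of 5 kg.
Class 4.1 quantity: two 200 g packs = 400 g.
400 g ≤ 500 g (passenger aircraft limit, Class 4.1) — within limit.
The segregation rule (Class 6.1 with Class 2.1) does not apply to Class 6.1 with Class 4.1.
Every hazard class is within its passenger aircraft limit and no segregation rule is violated.

Yes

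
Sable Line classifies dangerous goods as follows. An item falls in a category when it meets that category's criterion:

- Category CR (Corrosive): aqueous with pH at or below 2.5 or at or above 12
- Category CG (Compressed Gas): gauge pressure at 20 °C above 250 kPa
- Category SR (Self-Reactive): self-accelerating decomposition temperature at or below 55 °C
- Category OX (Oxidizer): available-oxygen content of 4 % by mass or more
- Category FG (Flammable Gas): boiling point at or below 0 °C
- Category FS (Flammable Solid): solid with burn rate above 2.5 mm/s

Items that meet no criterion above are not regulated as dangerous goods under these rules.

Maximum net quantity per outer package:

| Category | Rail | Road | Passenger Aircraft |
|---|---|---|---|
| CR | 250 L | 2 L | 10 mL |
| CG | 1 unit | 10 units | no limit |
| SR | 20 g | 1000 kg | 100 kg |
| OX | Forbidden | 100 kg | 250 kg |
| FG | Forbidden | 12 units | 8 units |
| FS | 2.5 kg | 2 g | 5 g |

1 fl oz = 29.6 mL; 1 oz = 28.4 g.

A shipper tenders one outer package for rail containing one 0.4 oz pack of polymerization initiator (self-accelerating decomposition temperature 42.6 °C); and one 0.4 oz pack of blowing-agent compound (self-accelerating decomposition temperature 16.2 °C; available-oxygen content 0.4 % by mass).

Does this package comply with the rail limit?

The polymerization initiator has self-accelerating decomposition temperature 42.6 °C, which is ≤ 55 °C, so it is Category SR (Self-Reactive).
The blowing-agent compound has self-accelerating decomposition temperature 16.2 °C, which is ≤ 55 °C, so it is Category SR (Self-Reactive).
Total Category SR: (one 0.4 oz pack = 11.36 g) + (one 0.4 oz pack = 11.36 g) = 22.72 g.
22.72 g > 20 g (rail limit, Category SR) — over the limit.

No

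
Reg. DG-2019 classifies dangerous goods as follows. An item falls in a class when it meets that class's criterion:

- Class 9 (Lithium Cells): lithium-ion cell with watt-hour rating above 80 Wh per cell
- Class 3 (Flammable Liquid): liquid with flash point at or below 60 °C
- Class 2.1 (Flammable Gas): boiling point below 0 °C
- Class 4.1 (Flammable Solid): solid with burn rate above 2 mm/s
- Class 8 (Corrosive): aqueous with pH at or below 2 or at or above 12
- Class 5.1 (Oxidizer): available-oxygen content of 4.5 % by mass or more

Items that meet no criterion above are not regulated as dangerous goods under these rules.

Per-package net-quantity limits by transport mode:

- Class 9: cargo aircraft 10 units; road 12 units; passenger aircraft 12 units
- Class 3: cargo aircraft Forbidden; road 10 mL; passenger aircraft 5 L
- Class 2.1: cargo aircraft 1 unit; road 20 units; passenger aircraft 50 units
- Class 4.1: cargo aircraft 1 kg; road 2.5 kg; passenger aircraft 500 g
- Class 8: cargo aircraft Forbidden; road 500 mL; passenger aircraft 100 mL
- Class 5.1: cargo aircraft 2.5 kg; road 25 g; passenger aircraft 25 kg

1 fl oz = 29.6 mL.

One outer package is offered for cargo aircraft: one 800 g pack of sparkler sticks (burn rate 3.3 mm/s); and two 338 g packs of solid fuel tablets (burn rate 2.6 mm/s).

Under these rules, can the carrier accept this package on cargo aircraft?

No

With burn rate 3.3 mm/s (> 2 mm/s), the sparkler sticks fall in Class 4.1.
The solid fuel tablets have burn rate 2.6 mm/s, which is > 2 mm/s, so they are Class 4.1 (Flammable Solid).
Total Class 4.1: 800 g + (two 338 g packs = 676 g) = 1.476 kg.
1.476 kg exceeds the cargo aircraft limit of 1 kg for Class 4.1.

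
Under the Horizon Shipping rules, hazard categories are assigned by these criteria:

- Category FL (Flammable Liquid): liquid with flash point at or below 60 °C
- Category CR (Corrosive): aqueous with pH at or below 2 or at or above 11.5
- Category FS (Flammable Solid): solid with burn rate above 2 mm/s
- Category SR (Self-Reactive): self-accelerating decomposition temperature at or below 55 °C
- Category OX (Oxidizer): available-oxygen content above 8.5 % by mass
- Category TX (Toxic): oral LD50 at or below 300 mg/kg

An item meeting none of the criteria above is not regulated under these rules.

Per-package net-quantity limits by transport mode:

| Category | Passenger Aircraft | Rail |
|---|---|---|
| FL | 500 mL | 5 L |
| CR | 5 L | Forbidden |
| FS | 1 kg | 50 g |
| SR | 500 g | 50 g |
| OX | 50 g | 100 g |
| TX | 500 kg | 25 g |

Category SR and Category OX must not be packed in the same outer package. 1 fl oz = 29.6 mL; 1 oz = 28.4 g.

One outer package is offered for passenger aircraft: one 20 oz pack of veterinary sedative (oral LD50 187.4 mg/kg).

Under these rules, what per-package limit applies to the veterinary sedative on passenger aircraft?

Veterinary sedative: oral LD50 187.4 mg/kg ≤ 300 mg/kg → Category TX (Toxic).
The passenger aircraft limit for Category TX is 500 kg.

500 kg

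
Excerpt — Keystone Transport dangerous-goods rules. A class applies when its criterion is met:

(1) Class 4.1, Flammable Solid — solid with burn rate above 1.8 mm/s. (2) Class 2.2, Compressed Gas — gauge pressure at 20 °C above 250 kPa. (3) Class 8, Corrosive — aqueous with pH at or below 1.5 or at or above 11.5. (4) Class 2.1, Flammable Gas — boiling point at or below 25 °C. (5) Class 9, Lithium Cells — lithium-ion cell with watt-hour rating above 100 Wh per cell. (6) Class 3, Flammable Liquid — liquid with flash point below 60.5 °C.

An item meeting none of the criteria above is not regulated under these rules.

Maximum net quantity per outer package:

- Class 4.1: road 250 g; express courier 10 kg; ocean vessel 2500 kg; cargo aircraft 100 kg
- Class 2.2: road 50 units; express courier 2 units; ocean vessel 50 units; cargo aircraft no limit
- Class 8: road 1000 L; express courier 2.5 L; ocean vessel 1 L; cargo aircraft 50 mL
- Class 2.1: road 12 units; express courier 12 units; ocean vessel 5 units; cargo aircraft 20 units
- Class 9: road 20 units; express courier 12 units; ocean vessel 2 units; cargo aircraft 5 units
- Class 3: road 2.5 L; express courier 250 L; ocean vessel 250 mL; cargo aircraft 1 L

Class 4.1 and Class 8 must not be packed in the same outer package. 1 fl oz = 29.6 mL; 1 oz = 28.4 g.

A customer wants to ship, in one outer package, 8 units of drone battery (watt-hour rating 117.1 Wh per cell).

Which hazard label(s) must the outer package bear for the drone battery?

Drone battery: watt-hour rating 117.1 Wh per cell > 100 Wh per cell → Class 9 (Lithium Cells).
Only the Class 9 label is required.

Class 9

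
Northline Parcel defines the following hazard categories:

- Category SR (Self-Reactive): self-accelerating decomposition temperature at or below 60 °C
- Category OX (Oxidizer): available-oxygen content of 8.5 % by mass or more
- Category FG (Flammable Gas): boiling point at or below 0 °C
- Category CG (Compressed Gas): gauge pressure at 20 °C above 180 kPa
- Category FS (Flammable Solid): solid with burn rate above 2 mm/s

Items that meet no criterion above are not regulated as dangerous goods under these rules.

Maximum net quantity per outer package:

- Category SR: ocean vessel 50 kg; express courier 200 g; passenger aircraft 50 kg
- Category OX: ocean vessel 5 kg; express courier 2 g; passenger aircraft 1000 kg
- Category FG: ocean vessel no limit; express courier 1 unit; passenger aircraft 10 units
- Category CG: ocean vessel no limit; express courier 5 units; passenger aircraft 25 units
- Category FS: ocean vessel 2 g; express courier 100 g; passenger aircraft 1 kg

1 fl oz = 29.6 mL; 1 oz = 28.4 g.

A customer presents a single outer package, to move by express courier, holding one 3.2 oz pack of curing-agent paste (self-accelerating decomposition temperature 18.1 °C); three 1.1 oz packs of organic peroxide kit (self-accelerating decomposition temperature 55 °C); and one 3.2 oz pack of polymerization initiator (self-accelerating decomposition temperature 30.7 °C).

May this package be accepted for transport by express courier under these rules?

Curing-agent paste: self-accelerating decomposition temperature 18.1 °C ≤ 60 °C → Category SR (Self-Reactive).
Self-accelerating decomposition temperature 55 °C meets the Category SR criterion (Self-Reactive), so the organic peroxide kit is Category SR.
Polymerization initiator: self-accelerating decomposition temperature 30.7 °C ≤ 60 °C → Category SR (Self-Reactive).
Total Category SR: (one 3.2 oz pack = 90.88 g) + (three 1.1 oz packs = 93.72 g) + (one 3.2 oz pack = 90.88 g) = 275.48 g.
That exceeds the Category SR express courier limit of 200 g.

No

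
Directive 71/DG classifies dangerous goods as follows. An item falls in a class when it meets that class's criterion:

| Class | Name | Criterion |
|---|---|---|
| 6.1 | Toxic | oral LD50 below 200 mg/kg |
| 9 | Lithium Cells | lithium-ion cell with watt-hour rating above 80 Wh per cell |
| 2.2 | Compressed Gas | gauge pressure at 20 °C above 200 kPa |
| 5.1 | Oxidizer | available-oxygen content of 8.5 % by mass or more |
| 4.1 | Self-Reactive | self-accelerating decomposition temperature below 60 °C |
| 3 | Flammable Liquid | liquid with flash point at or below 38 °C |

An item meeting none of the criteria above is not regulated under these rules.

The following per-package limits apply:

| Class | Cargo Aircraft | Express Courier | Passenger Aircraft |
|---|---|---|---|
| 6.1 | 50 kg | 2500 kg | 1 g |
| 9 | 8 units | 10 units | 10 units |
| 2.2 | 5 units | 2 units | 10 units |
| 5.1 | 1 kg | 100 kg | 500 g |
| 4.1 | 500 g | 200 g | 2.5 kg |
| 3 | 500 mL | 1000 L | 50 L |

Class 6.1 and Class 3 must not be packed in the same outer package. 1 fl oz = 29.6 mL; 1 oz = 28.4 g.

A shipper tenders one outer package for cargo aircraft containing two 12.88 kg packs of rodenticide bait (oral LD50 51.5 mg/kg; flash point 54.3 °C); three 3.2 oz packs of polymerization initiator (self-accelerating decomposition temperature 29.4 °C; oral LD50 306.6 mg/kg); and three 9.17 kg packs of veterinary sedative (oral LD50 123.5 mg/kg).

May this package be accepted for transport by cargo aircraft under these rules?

Oral LD50 51.5 mg/kg meets the Class 6.1 criterion (Toxic), so the rodenticide bait is Class 6.1.
The polymerization initiator has self-accelerating decomposition temperature 29.4 °C, which is < 60 °C, so it is Class 4.1 (Self-Reactive).
The veterinary sedative has oral LD50 123.5 mg/kg, which is < 200 mg/kg, so it is Class 6.1 (Toxic).
Class 6.1 net quantity: (two 12.88 kg packs = 25.76 kg) + (three 9.17 kg packs = 27.51 kg) = 53.27 kg.
53.27 kg > 50 kg (cargo aircraft limit, Class 6.1) — over the limit.
Class 4.1 quantity: three 3.2 oz packs = 272.64 g.
272.64 g is within the cargo aircraft limit of 500 g for Class 4.1.
The segregation rule (Class 6.1 with Class 3) does not apply to Class 6.1 with Class 4.1.

No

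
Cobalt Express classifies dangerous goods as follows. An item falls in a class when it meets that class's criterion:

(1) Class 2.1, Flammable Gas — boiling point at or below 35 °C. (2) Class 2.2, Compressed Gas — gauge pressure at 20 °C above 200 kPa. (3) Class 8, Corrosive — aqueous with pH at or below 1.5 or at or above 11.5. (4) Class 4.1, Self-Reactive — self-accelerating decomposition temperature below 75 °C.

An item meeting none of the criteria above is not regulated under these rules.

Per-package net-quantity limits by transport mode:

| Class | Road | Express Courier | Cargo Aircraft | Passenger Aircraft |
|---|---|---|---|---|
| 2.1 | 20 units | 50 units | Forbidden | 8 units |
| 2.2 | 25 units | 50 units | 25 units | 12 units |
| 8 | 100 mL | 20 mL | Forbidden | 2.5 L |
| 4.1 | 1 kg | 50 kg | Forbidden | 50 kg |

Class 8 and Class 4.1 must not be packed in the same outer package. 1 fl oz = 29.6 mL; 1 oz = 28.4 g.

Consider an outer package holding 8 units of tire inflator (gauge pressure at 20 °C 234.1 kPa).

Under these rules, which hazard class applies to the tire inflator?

Class 2.2

Tire inflator: gauge pressure at 20 °C 234.1 kPa > 200 kPa → Class 2.2 (Compressed Gas).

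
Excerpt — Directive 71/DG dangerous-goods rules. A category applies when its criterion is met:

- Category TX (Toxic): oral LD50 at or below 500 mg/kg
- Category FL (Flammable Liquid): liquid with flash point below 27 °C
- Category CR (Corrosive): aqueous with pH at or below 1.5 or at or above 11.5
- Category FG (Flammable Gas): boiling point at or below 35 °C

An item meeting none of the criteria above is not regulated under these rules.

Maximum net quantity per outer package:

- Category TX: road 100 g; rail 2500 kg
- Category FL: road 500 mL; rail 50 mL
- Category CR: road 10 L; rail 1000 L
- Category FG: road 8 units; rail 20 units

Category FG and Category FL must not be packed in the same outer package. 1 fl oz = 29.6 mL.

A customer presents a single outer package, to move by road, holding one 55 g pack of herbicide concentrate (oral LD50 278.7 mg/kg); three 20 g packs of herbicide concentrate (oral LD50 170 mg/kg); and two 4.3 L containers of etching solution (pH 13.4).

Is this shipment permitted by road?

No

Oral LD50 278.7 mg/kg meets the Category TX criterion (Toxic), so the herbicide concentrate is Category TX.
Oral LD50 170 mg/kg meets the Category TX criterion (Toxic), so the herbicide concentrate is Category TX.
With pH 13.4 (≥ 11.5), the etching solution falls in Category CR.
Category TX net quantity: 55 g + (three 20 g packs = 60 g) = 115 g.
115 g > 100 g (road limit, Category TX) — over the limit.
Category CR quantity: two 4.3 L containers = 8.6 L.
8.6 L ≤ 10 L (road limit, Category CR) — within limit.
The segregation rule (Category FG with Category FL) does not apply to Category TX with Category CR.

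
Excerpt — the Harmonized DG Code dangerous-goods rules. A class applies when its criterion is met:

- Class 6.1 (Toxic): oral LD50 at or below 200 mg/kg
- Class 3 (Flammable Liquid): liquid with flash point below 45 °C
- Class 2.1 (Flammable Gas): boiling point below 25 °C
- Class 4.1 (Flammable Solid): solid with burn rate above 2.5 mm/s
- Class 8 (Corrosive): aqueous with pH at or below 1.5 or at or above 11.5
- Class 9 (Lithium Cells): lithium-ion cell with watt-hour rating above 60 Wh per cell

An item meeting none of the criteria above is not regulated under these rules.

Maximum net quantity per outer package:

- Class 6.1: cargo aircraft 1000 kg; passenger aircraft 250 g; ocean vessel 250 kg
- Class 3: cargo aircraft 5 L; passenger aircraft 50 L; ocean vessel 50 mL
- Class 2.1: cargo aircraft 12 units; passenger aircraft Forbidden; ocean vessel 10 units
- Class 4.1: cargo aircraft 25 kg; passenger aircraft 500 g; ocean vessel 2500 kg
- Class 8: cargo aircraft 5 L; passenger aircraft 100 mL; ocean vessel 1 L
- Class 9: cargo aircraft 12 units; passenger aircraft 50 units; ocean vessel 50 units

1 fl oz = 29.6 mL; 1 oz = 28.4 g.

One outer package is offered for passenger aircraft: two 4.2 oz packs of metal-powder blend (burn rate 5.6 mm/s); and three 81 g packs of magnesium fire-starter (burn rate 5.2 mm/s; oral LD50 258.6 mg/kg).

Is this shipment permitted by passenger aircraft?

Yes

Metal-powder blend: burn rate 5.6 mm/s > 2.5 mm/s → Class 4.1 (Flammable Solid).
Magnesium fire-starter: burn rate 5.2 mm/s > 2.5 mm/s → Class 4.1 (Flammable Solid).
Class 4.1 net quantity: (two 4.2 oz packs = 238.56 g) + (three 81 g packs = 243 g) = 481.56 g.
481.56 g is within the passenger aircraft limit of 500 g for Class 4.1.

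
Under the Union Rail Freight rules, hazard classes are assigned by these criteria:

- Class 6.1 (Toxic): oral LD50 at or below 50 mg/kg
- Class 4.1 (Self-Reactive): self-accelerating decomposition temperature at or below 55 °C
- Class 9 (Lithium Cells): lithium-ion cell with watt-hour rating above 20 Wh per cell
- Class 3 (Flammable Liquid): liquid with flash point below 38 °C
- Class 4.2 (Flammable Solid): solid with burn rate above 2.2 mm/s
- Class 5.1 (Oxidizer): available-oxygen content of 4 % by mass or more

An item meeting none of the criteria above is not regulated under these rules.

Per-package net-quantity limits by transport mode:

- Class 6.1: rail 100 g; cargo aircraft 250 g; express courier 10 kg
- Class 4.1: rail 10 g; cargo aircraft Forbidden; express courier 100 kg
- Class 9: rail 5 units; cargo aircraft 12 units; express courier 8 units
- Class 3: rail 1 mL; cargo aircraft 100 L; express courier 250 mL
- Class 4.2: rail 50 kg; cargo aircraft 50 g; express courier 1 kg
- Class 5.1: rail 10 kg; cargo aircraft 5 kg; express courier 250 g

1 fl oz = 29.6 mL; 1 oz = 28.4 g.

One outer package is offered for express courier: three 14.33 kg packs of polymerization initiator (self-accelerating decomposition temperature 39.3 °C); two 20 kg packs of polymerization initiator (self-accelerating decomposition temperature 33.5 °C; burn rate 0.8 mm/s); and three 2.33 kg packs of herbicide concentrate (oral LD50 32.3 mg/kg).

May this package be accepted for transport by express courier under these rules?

The polymerization initiator has self-accelerating decomposition temperature 39.3 °C, which is ≤ 55 °C, so it is Class 4.1 (Self-Reactive).
Self-accelerating decomposition temperature 33.5 °C meets the Class 4.1 criterion (Self-Reactive), so the polymerization initiator is Class 4.1.
The herbicide concentrate has oral LD50 32.3 mg/kg, which is ≤ 50 mg/kg, so it is Class 6.1 (Toxic).
Class 4.1 net quantity: (three 14.33 kg packs = 42.99 kg) + (two 20 kg packs = 40 kg) = 82.99 kg.
That is within the Class 4.1 express courier limit of 100 kg.
Class 6.1 quantity: three 2.33 kg packs = 6.99 kg.
6.99 kg is within the express courier limit of 10 kg for Class 6.1.
Every hazard class is within its express courier limit and no segregation rule is violated.

Yes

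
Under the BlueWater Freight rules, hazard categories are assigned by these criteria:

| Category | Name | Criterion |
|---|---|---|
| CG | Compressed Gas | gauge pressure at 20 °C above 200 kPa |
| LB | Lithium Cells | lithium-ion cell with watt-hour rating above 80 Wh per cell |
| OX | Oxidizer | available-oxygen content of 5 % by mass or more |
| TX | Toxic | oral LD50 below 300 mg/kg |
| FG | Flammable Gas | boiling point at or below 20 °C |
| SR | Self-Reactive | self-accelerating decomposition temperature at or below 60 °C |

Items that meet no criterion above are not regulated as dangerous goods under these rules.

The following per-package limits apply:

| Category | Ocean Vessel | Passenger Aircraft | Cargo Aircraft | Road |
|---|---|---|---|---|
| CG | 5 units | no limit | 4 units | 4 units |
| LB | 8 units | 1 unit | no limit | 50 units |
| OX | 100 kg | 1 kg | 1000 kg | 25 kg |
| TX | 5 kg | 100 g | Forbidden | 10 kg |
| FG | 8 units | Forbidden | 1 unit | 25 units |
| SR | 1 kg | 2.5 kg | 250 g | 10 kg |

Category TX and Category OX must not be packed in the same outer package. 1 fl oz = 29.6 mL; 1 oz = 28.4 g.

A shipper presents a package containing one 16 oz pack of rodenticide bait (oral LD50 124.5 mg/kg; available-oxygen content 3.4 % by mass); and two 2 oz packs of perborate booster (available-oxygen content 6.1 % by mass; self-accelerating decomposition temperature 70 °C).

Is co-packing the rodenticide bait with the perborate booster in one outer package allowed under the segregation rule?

Oral LD50 124.5 mg/kg meets the Category TX criterion (Toxic), so the rodenticide bait is Category TX.
The perborate booster has available-oxygen content 6.1 % by mass, which is ≥ 5 % by mass, so it is Category OX (Oxidizer).
Category TX and Category OX may not share an outer package.

No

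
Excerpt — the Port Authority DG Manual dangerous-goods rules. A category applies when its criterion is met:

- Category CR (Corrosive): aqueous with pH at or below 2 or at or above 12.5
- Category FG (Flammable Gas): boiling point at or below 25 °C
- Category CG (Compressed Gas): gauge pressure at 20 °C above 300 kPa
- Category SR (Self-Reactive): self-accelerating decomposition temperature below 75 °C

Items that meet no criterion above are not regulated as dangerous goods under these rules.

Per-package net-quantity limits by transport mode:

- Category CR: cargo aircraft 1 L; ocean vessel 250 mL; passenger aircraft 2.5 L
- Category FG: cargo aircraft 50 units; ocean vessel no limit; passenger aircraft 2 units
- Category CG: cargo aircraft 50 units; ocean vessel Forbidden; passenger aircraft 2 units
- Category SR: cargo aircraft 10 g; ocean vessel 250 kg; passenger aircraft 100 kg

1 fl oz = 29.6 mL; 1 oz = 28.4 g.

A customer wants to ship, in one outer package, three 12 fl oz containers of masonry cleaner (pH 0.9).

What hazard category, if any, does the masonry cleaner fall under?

Masonry cleaner: pH 0.9 ≤ 2 → Category CR (Corrosive).

Category CR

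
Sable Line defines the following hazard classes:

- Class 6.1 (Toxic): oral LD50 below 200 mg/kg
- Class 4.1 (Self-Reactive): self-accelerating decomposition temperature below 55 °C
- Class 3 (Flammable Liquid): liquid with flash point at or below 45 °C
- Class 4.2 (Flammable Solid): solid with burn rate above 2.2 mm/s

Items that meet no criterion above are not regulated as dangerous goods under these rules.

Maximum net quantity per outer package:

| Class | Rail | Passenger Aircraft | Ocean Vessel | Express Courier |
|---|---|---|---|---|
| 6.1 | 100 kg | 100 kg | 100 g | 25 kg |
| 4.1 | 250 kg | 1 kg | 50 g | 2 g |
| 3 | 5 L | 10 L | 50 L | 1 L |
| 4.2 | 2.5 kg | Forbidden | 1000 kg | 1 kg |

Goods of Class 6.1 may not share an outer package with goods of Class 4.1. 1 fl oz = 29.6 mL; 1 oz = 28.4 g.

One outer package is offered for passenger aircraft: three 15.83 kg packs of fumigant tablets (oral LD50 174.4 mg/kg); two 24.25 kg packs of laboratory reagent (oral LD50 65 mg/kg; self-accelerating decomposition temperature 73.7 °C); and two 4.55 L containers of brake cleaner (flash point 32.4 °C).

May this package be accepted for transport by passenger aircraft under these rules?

Fumigant tablets: oral LD50 174.4 mg/kg < 200 mg/kg → Class 6.1 (Toxic).
The laboratory reagent has oral LD50 65 mg/kg, which is < 200 mg/kg, so it is Class 6.1 (Toxic).
The brake cleaner has flash point 32.4 °C, which is ≤ 45 °C, so it is Class 3 (Flammable Liquid).
Total Class 6.1: (three 15.83 kg packs = 47.49 kg) + (two 24.25 kg packs = 48.5 kg) = 95.99 kg.
95.99 kg ≤ 100 kg (passenger aircraft limit, Class 6.1) — within limit.
Class 3 quantity: two 4.55 L containers = 9.1 L.
9.1 L is within the passenger aircraft limit of 10 L for Class 3.
The segregation rule (Class 6.1 with Class 4.1) does not apply to Class 6.1 with Class 3.
Every hazard class is within its passenger aircraft limit and no segregation rule is violated.

Yes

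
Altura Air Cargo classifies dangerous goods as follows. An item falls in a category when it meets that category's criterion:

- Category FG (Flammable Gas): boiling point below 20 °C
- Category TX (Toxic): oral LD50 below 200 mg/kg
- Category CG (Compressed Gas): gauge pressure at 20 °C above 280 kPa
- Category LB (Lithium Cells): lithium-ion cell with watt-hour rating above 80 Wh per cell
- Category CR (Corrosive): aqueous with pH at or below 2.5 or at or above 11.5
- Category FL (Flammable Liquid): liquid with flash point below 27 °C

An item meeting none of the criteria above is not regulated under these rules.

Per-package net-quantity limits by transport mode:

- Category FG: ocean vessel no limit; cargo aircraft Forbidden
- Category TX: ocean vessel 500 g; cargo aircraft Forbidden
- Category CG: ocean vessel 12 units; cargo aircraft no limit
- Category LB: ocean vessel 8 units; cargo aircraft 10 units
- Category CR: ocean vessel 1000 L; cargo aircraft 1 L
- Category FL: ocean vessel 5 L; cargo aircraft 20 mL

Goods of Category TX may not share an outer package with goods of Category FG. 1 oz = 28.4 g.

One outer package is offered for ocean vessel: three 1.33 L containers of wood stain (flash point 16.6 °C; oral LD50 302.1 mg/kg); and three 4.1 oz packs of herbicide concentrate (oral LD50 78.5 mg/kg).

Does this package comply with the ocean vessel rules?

Wood stain: flash point 16.6 °C < 27 °C → Category FL (Flammable Liquid).
Herbicide concentrate: oral LD50 78.5 mg/kg < 200 mg/kg → Category TX (Toxic).
Category TX quantity: three 4.1 oz packs = 349.32 g.
That is within the Category TX ocean vessel limit of 500 g.
Category FL quantity: three 1.33 L containers = 3.99 L.
3.99 L ≤ 5 L (ocean vessel limit, Category FL) — within limit.
The segregation rule (Category TX with Category FG) does not apply to Category TX with Category FL.
Every hazard category is within its ocean vessel limit and no segregation rule is violated.

Yes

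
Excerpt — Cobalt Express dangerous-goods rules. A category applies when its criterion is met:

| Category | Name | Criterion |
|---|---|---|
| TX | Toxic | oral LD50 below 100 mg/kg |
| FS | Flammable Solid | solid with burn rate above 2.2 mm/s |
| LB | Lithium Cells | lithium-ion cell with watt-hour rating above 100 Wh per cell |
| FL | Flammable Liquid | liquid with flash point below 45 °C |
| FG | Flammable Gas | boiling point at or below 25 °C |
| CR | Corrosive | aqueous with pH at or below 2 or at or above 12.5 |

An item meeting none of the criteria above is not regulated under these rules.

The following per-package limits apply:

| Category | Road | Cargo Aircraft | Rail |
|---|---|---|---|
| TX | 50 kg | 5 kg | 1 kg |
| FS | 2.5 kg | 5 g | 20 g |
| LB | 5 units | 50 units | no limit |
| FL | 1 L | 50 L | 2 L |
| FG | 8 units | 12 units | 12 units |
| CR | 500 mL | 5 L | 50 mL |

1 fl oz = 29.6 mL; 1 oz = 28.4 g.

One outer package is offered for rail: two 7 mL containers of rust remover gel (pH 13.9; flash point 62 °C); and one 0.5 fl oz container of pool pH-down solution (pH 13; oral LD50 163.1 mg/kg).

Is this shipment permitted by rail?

The rust remover gel has pH 13.9, which is ≥ 12.5, so it is Category CR (Corrosive).
The pool pH-down solution has pH 13, which is ≥ 12.5, so it is Category CR (Corrosive).
Total Category CR: (two 7 mL containers = 14 mL) + (one 0.5 fl oz container = 14.8 mL) = 28.8 mL.
That is within the Category CR rail limit of 50 mL.

Yes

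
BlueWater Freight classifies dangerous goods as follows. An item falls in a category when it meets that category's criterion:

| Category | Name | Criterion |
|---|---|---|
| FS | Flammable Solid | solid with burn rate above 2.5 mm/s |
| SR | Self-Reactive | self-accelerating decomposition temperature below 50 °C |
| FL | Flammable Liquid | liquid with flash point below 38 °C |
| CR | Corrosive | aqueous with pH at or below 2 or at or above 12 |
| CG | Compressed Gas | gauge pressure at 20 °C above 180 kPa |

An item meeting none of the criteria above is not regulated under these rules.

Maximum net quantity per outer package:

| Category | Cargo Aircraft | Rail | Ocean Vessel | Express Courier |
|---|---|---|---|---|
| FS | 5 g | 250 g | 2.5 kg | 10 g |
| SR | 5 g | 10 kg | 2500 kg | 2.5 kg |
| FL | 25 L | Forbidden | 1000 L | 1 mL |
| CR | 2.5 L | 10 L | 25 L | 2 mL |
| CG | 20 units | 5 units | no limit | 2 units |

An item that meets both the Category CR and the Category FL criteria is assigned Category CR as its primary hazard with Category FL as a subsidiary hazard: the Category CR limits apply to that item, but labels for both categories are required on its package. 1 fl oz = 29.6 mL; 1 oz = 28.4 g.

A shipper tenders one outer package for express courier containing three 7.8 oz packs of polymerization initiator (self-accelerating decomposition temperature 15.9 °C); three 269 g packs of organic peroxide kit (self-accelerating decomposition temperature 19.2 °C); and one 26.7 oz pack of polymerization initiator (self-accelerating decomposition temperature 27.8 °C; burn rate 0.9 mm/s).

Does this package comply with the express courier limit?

Self-accelerating decomposition temperature 15.9 °C meets the Category SR criterion (Self-Reactive), so the polymerization initiator is Category SR.
With self-accelerating decomposition temperature 19.2 °C (< 50 °C), the organic peroxide kit falls in Category SR.
Self-accelerating decomposition temperature 27.8 °C meets the Category SR criterion (Self-Reactive), so the polymerization initiator is Category SR.
Category SR net quantity: (three 7.8 oz packs = 664.56 g) + (three 269 g packs = 807 g) + (one 26.7 oz pack = 758.28 g) = 2229.84 g.
2229.84 g ≤ 2.5 kg (express courier limit, Category SR) — within limit.

Yes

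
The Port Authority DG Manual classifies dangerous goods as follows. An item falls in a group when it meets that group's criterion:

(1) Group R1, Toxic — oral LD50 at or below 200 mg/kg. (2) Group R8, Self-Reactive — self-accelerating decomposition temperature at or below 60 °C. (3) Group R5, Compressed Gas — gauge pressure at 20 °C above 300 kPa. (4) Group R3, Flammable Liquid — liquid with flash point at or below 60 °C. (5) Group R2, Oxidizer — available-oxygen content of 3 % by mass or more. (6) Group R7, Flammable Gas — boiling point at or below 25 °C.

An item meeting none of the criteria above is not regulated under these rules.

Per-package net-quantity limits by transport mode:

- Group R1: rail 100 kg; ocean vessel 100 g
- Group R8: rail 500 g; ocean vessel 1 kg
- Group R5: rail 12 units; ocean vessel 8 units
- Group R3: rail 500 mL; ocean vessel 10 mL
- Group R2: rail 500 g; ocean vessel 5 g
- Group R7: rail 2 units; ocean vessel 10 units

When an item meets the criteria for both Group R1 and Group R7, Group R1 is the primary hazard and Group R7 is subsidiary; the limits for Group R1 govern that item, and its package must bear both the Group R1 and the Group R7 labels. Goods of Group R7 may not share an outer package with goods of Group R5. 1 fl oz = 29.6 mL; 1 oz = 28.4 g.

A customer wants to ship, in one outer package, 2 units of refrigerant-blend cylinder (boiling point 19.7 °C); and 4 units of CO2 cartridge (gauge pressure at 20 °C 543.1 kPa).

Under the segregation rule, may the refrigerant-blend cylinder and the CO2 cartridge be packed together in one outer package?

With boiling point 19.7 °C (≤ 25 °C), the refrigerant-blend cylinder falls in Group R7.
With gauge pressure at 20 °C 543.1 kPa (> 300 kPa), the CO2 cartridge falls in Group R5.
Group R7 and Group R5 may not share an outer package.

No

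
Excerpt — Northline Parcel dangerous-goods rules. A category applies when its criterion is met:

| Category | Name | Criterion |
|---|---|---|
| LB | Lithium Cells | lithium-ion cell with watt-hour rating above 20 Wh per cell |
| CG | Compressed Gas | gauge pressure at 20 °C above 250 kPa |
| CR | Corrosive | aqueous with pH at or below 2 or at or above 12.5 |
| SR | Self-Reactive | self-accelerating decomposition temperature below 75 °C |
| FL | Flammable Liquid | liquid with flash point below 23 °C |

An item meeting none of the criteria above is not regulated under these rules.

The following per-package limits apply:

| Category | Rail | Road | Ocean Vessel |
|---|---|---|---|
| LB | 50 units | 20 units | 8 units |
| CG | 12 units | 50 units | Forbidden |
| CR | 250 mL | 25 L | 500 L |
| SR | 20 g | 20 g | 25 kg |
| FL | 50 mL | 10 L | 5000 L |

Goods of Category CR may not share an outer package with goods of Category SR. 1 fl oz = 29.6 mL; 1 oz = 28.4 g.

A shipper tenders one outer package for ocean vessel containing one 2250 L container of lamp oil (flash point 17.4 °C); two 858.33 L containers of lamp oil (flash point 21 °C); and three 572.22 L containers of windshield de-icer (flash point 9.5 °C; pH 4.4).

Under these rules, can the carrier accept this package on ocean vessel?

No

Lamp oil: flash point 17.4 °C < 23 °C → Category FL (Flammable Liquid).
Lamp oil: flash point 21 °C < 23 °C → Category FL (Flammable Liquid).
With flash point 9.5 °C (< 23 °C), the windshield de-icer falls in Category FL.
Total Category FL: 2250 L + (two 858.33 L containers = 1716.66 L) + (three 572.22 L containers = 1716.66 L) = 5683.32 L.
5683.32 L exceeds the ocean vessel limit of 5000 L for Category FL.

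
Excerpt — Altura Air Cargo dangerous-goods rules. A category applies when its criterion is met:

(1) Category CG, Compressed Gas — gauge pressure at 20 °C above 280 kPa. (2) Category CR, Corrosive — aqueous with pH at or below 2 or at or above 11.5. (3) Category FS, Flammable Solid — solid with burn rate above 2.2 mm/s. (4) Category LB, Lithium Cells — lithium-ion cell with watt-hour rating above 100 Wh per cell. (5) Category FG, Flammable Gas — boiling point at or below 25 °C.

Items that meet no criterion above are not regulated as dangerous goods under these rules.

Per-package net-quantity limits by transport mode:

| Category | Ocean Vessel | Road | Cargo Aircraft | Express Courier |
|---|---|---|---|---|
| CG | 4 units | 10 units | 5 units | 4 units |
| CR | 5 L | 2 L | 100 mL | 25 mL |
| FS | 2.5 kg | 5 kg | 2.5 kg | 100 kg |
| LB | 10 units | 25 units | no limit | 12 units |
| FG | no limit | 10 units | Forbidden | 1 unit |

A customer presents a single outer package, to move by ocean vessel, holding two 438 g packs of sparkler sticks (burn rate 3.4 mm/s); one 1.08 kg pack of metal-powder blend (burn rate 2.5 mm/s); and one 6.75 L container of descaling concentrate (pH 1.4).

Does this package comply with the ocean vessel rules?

No

With burn rate 3.4 mm/s (> 2.2 mm/s), the sparkler sticks fall in Category FS.
Metal-powder blend: burn rate 2.5 mm/s > 2.2 mm/s → Category FS (Flammable Solid).
Descaling concentrate: pH 1.4 ≤ 2 → Category CR (Corrosive).
Category FS net quantity: (two 438 g packs = 876 g) + 1.08 kg = 1.956 kg.
That is within the Category FS ocean vessel limit of 2.5 kg.
Category CR quantity: 6.75 L.
6.75 L > 5 L (ocean vessel limit, Category CR) — over the limit.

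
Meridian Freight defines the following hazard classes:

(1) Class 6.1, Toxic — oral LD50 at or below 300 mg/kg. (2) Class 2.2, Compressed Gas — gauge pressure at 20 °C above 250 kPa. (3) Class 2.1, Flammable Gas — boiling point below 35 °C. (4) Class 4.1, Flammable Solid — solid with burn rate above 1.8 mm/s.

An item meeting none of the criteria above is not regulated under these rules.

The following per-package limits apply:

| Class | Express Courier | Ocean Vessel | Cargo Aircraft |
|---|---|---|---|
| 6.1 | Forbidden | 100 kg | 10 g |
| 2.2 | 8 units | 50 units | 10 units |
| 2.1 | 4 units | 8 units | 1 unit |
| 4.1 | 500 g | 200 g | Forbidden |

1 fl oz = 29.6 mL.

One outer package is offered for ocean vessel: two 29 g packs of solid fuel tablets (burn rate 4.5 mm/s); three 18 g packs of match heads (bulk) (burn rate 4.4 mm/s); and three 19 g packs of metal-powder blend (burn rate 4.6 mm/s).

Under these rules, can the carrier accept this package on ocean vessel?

The solid fuel tablets have burn rate 4.5 mm/s, which is > 1.8 mm/s, so they are Class 4.1 (Flammable Solid).
With burn rate 4.4 mm/s (> 1.8 mm/s), the match heads (bulk) fall in Class 4.1.
Burn rate 4.6 mm/s meets the Class 4.1 criterion (Flammable Solid), so the metal-powder blend is Class 4.1.
Class 4.1 net quantity: (two 29 g packs = 58 g) + (three 18 g packs = 54 g) + (three 19 g packs = 57 g) = 169 g.
169 g ≤ 200 g (ocean vessel limit, Class 4.1) — within limit.

Yes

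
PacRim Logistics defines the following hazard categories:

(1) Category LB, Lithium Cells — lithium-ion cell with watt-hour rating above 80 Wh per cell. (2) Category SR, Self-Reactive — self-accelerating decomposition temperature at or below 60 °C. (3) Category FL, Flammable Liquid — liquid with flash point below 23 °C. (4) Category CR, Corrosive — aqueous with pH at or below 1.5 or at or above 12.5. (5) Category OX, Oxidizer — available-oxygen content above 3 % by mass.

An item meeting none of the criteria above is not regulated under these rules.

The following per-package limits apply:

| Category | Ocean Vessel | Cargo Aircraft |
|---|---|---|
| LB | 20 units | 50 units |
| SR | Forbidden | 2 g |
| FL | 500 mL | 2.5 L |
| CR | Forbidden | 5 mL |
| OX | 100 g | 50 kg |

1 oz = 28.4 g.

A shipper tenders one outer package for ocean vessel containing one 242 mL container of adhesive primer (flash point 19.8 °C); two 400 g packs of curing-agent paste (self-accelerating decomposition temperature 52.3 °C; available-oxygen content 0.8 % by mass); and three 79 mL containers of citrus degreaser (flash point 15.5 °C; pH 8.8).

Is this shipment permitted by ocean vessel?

No

The adhesive primer has flash point 19.8 °C, which is < 23 °C, so it is Category FL (Flammable Liquid).
Curing-agent paste: self-accelerating decomposition temperature 52.3 °C ≤ 60 °C → Category SR (Self-Reactive).
With flash point 15.5 °C (< 23 °C), the citrus degreaser falls in Category FL.
Category FL net quantity: 242 mL + (three 79 mL containers = 237 mL) = 479 mL.
That is within the Category FL ocean vessel limit of 500 mL.
Category SR quantity: two 400 g packs = 800 g.
Category SR is Forbidden by ocean vessel.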